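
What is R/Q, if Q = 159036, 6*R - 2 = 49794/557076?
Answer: 193991/88595138736 ≈ 2.1896e-6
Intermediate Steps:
R = 193991/557076 (R = ⅓ + (49794/557076)/6 = ⅓ + (49794*(1/557076))/6 = ⅓ + (⅙)*(8299/92846) = ⅓ + 8299/557076 = 193991/557076 ≈ 0.34823)
R/Q = (193991/557076)/159036 = (193991/557076)*(1/159036) = 193991/88595138736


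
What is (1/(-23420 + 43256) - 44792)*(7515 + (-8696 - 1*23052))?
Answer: 21530877791863/19836 ≈ 1.0854e+9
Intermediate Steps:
(1/(-23420 + 43256) - 44792)*(7515 + (-8696 - 1*23052)) = (1/19836 - 44792)*(7515 + (-8696 - 23052)) = (1/19836 - 44792)*(7515 - 31748) = -888494111/19836*(-24233) = 21530877791863/19836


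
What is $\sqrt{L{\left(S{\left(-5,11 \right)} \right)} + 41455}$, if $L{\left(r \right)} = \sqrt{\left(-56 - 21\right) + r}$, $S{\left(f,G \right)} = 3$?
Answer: $\sqrt{41455 + i \sqrt{74}} \approx 203.6 + 0.021 i$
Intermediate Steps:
$L{\left(r \right)} = \sqrt{-77 + r}$ ($L{\left(r \right)} = \sqrt{\left(-56 - 21\right) + r} = \sqrt{-77 + r}$)
$\sqrt{L{\left(S{\left(-5,11 \right)} \right)} + 41455} = \sqrt{\sqrt{-77 + 3} + 41455} = \sqrt{\sqrt{-74} + 41455} = \sqrt{i \sqrt{74} + 41455} = \sqrt{41455 + i \sqrt{74}}$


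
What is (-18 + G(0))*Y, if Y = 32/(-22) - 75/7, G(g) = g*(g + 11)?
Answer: 16866/77 ≈ 219.04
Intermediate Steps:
G(g) = g*(11 + g)
Y = -937/77 (Y = 32*(-1/22) - 75*⅐ = -16/11 - 75/7 = -937/77 ≈ -12.169)
(-18 + G(0))*Y = (-18 + 0*(11 + 0))*(-937/77) = (-18 + 0*11)*(-937/77) = (-18 + 0)*(-937/77) = -18*(-937/77) = 16866/77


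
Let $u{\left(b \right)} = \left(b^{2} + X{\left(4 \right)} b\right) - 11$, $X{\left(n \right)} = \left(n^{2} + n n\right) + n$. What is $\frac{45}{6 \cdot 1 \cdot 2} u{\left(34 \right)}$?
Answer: $\frac{35535}{4} \approx 8883.8$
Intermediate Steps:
$X{\left(n \right)} = n + 2 n^{2}$ ($X{\left(n \right)} = \left(n^{2} + n^{2}\right) + n = 2 n^{2} + n = n + 2 n^{2}$)
$u{\left(b \right)} = -11 + b^{2} + 36 b$ ($u{\left(b \right)} = \left(b^{2} + 4 \left(1 + 2 \cdot 4\right) b\right) - 11 = \left(b^{2} + 4 \left(1 + 8\right) b\right) - 11 = \left(b^{2} + 4 \cdot 9 b\right) - 11 = \left(b^{2} + 36 b\right) - 11 = -11 + b^{2} + 36 b$)
$\frac{45}{6 \cdot 1 \cdot 2} u{\left(34 \right)} = \frac{45}{6 \cdot 1 \cdot 2} \left(-11 + 34^{2} + 36 \cdot 34\right) = \frac{45}{6 \cdot 2} \left(-11 + 1156 + 1224\right) = \frac{45}{12} \cdot 2369 = 45 \cdot \frac{1}{12} \cdot 2369 = \frac{15}{4} \cdot 2369 = \frac{35535}{4}$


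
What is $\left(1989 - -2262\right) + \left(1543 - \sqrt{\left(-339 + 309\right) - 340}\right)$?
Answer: $5794 - i \sqrt{370} \approx 5794.0 - 19.235 i$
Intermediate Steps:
$\left(1989 - -2262\right) + \left(1543 - \sqrt{\left(-339 + 309\right) - 340}\right) = \left(1989 + 2262\right) + \left(1543 - \sqrt{-30 - 340}\right) = 4251 + \left(1543 - \sqrt{-370}\right) = 4251 + \left(1543 - i \sqrt{370}\right) = 5794 - i \sqrt{370}$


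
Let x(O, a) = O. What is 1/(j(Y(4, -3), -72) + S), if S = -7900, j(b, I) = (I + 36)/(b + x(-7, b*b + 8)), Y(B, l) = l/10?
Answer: -73/576340 ≈ -0.00012666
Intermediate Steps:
Y(B, l) = l/10 (Y(B, l) = l*(⅒) = l/10)
j(b, I) = (36 + I)/(-7 + b) (j(b, I) = (I + 36)/(b - 7) = (36 + I)/(-7 + b))
1/(j(Y(4, -3), -72) + S) = 1/((36 - 72)/(-7 + (⅒)*(-3)) - 7900) = 1/(-36/(-7 - 3/10) - 7900) = 1/(-36/(-73/10) - 7900) = 1/(-10/73*(-36) - 7900) = 1/(360/73 - 7900) = 1/(-576340/73) = -73/576340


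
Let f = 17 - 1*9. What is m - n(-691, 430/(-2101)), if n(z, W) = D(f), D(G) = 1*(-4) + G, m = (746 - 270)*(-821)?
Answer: -390800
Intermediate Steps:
m = -390796 (m = 476*(-821) = -390796)
f = 8 (f = 17 - 9 = 8)
D(G) = -4 + G
n(z, W) = 4 (n(z, W) = -4 + 8 = 4)
m - n(-691, 430/(-2101)) = -390796 - 1*4 = -390796 - 4 = -390800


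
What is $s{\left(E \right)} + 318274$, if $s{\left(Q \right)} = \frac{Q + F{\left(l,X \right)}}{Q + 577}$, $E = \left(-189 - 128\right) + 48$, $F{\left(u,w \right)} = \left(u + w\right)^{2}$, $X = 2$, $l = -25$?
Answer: $\frac{24507163}{77} \approx 3.1828 \cdot 10^{5}$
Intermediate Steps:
$E = -269$ ($E = -317 + 48 = -269$)
$s{\left(Q \right)} = \frac{529 + Q}{577 + Q}$ ($s{\left(Q \right)} = \frac{Q + \left(-25 + 2\right)^{2}}{Q + 577} = \frac{Q + \left(-23\right)^{2}}{577 + Q} = \frac{Q + 529}{577 + Q} = \frac{529 + Q}{577 + Q}$)
$s{\left(E \right)} + 318274 = \frac{529 - 269}{577 - 269} + 318274 = \frac{1}{308} \cdot 260 + 318274 = \frac{65}{77} + 318274 = \frac{24507163}{77}$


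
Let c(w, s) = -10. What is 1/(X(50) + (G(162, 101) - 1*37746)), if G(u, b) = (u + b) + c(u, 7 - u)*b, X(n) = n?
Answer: -1/38443 ≈ -2.6013e-5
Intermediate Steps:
G(u, b) = u - 9*b (G(u, b) = (u + b) - 10*b = (b + u) - 10*b = u - 9*b)
1/(X(50) + (G(162, 101) - 1*37746)) = 1/(50 + ((162 - 9*101) - 1*37746)) = 1/(50 + ((162 - 909) - 37746)) = 1/(50 + (-747 - 37746)) = 1/(50 - 38493) = 1/(-38443) = -1/38443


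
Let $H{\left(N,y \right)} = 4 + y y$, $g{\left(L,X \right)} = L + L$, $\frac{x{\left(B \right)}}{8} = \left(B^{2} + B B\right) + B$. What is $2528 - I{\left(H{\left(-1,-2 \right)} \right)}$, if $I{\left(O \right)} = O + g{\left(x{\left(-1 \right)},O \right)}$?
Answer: $2504$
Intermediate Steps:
$x{\left(B \right)} = 8 B + 16 B^{2}$ ($x{\left(B \right)} = 8 \left(\left(B^{2} + B B\right) + B\right) = 8 \left(\left(B^{2} + B^{2}\right) + B\right) = 8 \left(2 B^{2} + B\right) = 8 \left(B + 2 B^{2}\right) = 8 B + 16 B^{2}$)
$g{\left(L,X \right)} = 2 L$
$H{\left(N,y \right)} = 4 + y^{2}$
$I{\left(O \right)} = 16 + O$ ($I{\left(O \right)} = O + 2 \cdot 8 \left(-1\right) \left(1 + 2 \left(-1\right)\right) = O + 2 \cdot 8 \left(-1\right) \left(1 - 2\right) = O + 2 \cdot 8 \left(-1\right) \left(-1\right) = O + 2 \cdot 8 = O + 16 = 16 + O$)
$2528 - I{\left(H{\left(-1,-2 \right)} \right)} = 2528 - \left(16 + \left(4 + \left(-2\right)^{2}\right)\right) = 2528 - \left(16 + \left(4 + 4\right)\right) = 2528 - \left(16 + 8\right) = 2528 - 24 = 2504$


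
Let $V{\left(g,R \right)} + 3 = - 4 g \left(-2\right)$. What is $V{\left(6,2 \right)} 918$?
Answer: $41310$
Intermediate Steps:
$V{\left(g,R \right)} = -3 + 8 g$ ($V{\left(g,R \right)} = -3 + - 4 g \left(-2\right) = -3 + 8 g$)
$V{\left(6,2 \right)} 918 = \left(-3 + 8 \cdot 6\right) 918 = \left(-3 + 48\right) 918 = 45 \cdot 918 = 41310$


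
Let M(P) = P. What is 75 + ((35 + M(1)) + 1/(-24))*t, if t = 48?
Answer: 1801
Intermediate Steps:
75 + ((35 + M(1)) + 1/(-24))*t = 75 + ((35 + 1) + 1/(-24))*48 = 75 + (36 - 1/24)*48 = 75 + (863/24)*48 = 75 + 1726 = 1801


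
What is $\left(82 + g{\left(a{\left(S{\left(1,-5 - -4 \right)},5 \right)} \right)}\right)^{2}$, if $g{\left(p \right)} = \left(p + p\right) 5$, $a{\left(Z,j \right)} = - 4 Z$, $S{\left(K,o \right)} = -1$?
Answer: $14884$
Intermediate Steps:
$g{\left(p \right)} = 10 p$ ($g{\left(p \right)} = 2 p 5 = 10 p$)
$\left(82 + g{\left(a{\left(S{\left(1,-5 - -4 \right)},5 \right)} \right)}\right)^{2} = \left(82 + 10 \left(\left(-4\right) \left(-1\right)\right)\right)^{2} = \left(82 + 10 \cdot 4\right)^{2} = \left(82 + 40\right)^{2} = 122^{2} = 14884$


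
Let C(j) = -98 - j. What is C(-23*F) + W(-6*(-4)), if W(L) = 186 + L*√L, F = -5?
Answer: -27 + 48*√6 ≈ 90.576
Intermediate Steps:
W(L) = 186 + L^(3/2)
C(-23*F) + W(-6*(-4)) = (-98 - (-23)*(-5)) + (186 + (-6*(-4))^(3/2)) = (-98 - 1*115) + (186 + 24^(3/2)) = (-98 - 115) + (186 + 48*√6) = -213 + (186 + 48*√6) = -27 + 48*√6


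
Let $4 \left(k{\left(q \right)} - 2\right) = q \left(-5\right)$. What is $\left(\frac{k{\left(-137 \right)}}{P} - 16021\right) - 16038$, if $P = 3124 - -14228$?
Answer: $- \frac{247238931}{7712} \approx -32059.0$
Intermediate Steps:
$P = 17352$ ($P = 3124 + 14228 = 17352$)
$k{\left(q \right)} = 2 - \frac{5 q}{4}$ ($k{\left(q \right)} = 2 + \frac{q \left(-5\right)}{4} = 2 + \frac{\left(-5\right) q}{4} = 2 - \frac{5 q}{4}$)
$\left(\frac{k{\left(-137 \right)}}{P} - 16021\right) - 16038 = \left(\frac{2 - - \frac{685}{4}}{17352} - 16021\right) - 16038 = \left(\left(2 + \frac{685}{4}\right) \frac{1}{17352} - 16021\right) - 16038 = \left(\frac{693}{4} \cdot \frac{1}{17352} - 16021\right) - 16038 = \left(\frac{77}{7712} - 16021\right) - 16038 = - \frac{123553875}{7712} - 16038 = - \frac{247238931}{7712}$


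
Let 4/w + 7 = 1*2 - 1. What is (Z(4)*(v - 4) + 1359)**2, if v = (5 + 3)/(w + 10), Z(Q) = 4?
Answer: 88830625/49 ≈ 1.8129e+6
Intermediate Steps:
w = -2/3 (w = 4/(-7 + (1*2 - 1)) = 4/(-7 + (2 - 1)) = 4/(-7 + 1) = 4/(-6) = 4*(-1/6) = -2/3 ≈ -0.66667)
v = 6/7 (v = (5 + 3)/(-2/3 + 10) = 8/(28/3) = 8*(3/28) = 6/7 ≈ 0.85714)
(Z(4)*(v - 4) + 1359)**2 = (4*(6/7 - 4) + 1359)**2 = (4*(-22/7) + 1359)**2 = (-88/7 + 1359)**2 = (9425/7)**2 = 88830625/49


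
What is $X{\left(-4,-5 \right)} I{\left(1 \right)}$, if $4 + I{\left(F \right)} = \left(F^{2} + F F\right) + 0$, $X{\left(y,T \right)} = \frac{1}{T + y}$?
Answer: $\frac{2}{9} \approx 0.22222$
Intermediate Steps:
$I{\left(F \right)} = -4 + 2 F^{2}$ ($I{\left(F \right)} = -4 + \left(\left(F^{2} + F F\right) + 0\right) = -4 + \left(\left(F^{2} + F^{2}\right) + 0\right) = -4 + \left(2 F^{2} + 0\right) = -4 + 2 F^{2}$)
$X{\left(-4,-5 \right)} I{\left(1 \right)} = \frac{-4 + 2 \cdot 1^{2}}{-5 - 4} = \frac{-4 + 2 \cdot 1}{-9} = - \frac{-4 + 2}{9} = \left(- \frac{1}{9}\right) \left(-2\right) = \frac{2}{9}$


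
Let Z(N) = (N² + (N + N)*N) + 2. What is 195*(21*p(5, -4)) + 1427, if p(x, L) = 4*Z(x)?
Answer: 1262687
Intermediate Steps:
Z(N) = 2 + 3*N² (Z(N) = (N² + (2*N)*N) + 2 = (N² + 2*N²) + 2 = 3*N² + 2 = 2 + 3*N²)
p(x, L) = 8 + 12*x² (p(x, L) = 4*(2 + 3*x²) = 8 + 12*x²)
195*(21*p(5, -4)) + 1427 = 195*(21*(8 + 12*5²)) + 1427 = 195*(21*(8 + 12*25)) + 1427 = 195*(21*(8 + 300)) + 1427 = 195*(21*308) + 1427 = 195*6468 + 1427 = 1261260 + 1427 = 1262687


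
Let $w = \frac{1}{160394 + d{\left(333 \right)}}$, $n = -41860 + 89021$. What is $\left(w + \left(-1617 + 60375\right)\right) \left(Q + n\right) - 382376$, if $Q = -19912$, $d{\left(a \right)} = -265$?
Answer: $\frac{256320790740463}{160129} \approx 1.6007 \cdot 10^{9}$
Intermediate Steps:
$n = 47161$
$w = \frac{1}{160129}$ ($w = \frac{1}{160394 - 265} = \frac{1}{160129} \approx 6.245 \cdot 10^{-6}$)
$\left(w + \left(-1617 + 60375\right)\right) \left(Q + n\right) - 382376 = \left(\frac{1}{160129} + \left(-1617 + 60375\right)\right) \left(-19912 + 47161\right) - 382376 = \left(\frac{1}{160129} + 58758\right) 27249 - 382376 = \frac{9408859783}{160129} \cdot 27249 - 382376 = \frac{256382020226967}{160129} - 382376 = \frac{256320790740463}{160129}$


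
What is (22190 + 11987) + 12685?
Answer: 46862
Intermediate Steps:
(22190 + 11987) + 12685 = 34177 + 12685 = 46862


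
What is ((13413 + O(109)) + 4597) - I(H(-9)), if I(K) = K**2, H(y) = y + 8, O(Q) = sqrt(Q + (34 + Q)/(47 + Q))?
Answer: 18009 + sqrt(3957)/6 ≈ 18020.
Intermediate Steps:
O(Q) = sqrt(Q + (34 + Q)/(47 + Q))
H(y) = 8 + y
((13413 + O(109)) + 4597) - I(H(-9)) = ((13413 + sqrt((34 + 109 + 109*(47 + 109))/(47 + 109))) + 4597) - (8 - 9)**2 = ((13413 + sqrt((34 + 109 + 109*156)/156)) + 4597) - 1*(-1)**2 = ((13413 + sqrt((34 + 109 + 17004)/156)) + 4597) - 1*1 = ((13413 + sqrt((1/156)*17147)) + 4597) - 1 = ((13413 + sqrt(1319/12)) + 4597) - 1 = ((13413 + sqrt(3957)/6) + 4597) - 1 = (18010 + sqrt(3957)/6) - 1 = 18009 + sqrt(3957)/6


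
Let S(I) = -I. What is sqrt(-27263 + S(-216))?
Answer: I*sqrt(27047) ≈ 164.46*I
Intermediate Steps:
sqrt(-27263 + S(-216)) = sqrt(-27263 - 1*(-216)) = sqrt(-27263 + 216) = sqrt(-27047) = I*sqrt(27047)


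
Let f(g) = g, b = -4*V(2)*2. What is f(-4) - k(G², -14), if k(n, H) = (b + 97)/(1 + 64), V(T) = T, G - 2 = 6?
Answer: -341/65 ≈ -5.2462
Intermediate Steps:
G = 8 (G = 2 + 6 = 8)
b = -16 (b = -4*2*2 = -8*2 = -16)
k(n, H) = 81/65 (k(n, H) = (-16 + 97)/(1 + 64) = 81/65)
f(-4) - k(G², -14) = -4 - 1*81/65 = -4 - 81/65 = -341/65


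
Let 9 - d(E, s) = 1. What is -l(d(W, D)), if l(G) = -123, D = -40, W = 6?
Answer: 123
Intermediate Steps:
d(E, s) = 8 (d(E, s) = 9 - 1*1 = 9 - 1 = 8)
-l(d(W, D)) = -1*(-123) = 123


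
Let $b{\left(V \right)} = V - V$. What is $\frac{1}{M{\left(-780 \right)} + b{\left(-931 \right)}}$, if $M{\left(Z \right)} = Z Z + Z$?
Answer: $\frac{1}{607620} \approx 1.6458 \cdot 10^{-6}$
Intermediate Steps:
$b{\left(V \right)} = 0$
$M{\left(Z \right)} = Z + Z^{2}$ ($M{\left(Z \right)} = Z^{2} + Z = Z + Z^{2}$)
$\frac{1}{M{\left(-780 \right)} + b{\left(-931 \right)}} = \frac{1}{- 780 \left(1 - 780\right) + 0} = \frac{1}{\left(-780\right) \left(-779\right) + 0} = \frac{1}{607620 + 0} = \frac{1}{607620}$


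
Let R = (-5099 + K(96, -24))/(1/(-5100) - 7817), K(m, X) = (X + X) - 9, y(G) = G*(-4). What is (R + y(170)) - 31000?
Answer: -1262950792080/39866701 ≈ -31679.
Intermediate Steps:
y(G) = -4*G
K(m, X) = -9 + 2*X (K(m, X) = 2*X - 9 = -9 + 2*X)
R = 26295600/39866701 (R = (-5099 + (-9 + 2*(-24)))/(1/(-5100) - 7817) = (-5099 + (-9 - 48))/(-1/5100 - 7817) = (-5099 - 57)/(-39866701/5100) = -5156*(-5100/39866701) = 26295600/39866701 ≈ 0.65959)
(R + y(170)) - 31000 = (26295600/39866701 - 4*170) - 31000 = (26295600/39866701 - 680) - 31000 = -27083061080/39866701 - 31000 = -1262950792080/39866701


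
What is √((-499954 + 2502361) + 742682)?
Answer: √2745089 ≈ 1656.8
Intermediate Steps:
√((-499954 + 2502361) + 742682) = √(2002407 + 742682) = √2745089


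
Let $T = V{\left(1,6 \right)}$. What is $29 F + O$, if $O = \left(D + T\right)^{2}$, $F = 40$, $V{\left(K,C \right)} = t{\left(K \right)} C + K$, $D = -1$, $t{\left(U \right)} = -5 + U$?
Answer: $1736$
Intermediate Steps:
$V{\left(K,C \right)} = K + C \left(-5 + K\right)$ ($V{\left(K,C \right)} = \left(-5 + K\right) C + K = C \left(-5 + K\right) + K = K + C \left(-5 + K\right)$)
$T = -23$ ($T = 1 + 6 \left(-5 + 1\right) = 1 + 6 \left(-4\right) = 1 - 24 = -23$)
$O = 576$ ($O = \left(-1 - 23\right)^{2} = \left(-24\right)^{2} = 576$)
$29 F + O = 29 \cdot 40 + 576 = 1160 + 576 = 1736$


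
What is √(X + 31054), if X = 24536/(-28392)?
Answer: √2314359159/273 ≈ 176.22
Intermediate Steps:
X = -3067/3549 (X = 24536*(-1/28392) = -3067/3549 ≈ -0.86419)
√(X + 31054) = √(-3067/3549 + 31054) = √(110207579/3549) = √2314359159/273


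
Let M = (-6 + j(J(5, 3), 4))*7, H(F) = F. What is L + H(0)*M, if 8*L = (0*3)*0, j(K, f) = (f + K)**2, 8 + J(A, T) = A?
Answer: 0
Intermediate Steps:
J(A, T) = -8 + A
j(K, f) = (K + f)**2
M = -35 (M = (-6 + ((-8 + 5) + 4)**2)*7 = (-6 + (-3 + 4)**2)*7 = (-6 + 1**2)*7 = (-6 + 1)*7 = -5*7 = -35)
L = 0 (L = ((0*3)*0)/8 = (0*0)/8 = (1/8)*0 = 0)
L + H(0)*M = 0 + 0*(-35) = 0 + 0 = 0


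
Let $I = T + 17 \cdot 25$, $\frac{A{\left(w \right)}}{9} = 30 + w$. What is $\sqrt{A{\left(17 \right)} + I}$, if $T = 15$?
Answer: $\sqrt{863} \approx 29.377$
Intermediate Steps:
$A{\left(w \right)} = 270 + 9 w$ ($A{\left(w \right)} = 9 \left(30 + w\right) = 270 + 9 w$)
$I = 440$ ($I = 15 + 17 \cdot 25 = 15 + 425 = 440$)
$\sqrt{A{\left(17 \right)} + I} = \sqrt{\left(270 + 9 \cdot 17\right) + 440} = \sqrt{\left(270 + 153\right) + 440} = \sqrt{423 + 440} = \sqrt{863}$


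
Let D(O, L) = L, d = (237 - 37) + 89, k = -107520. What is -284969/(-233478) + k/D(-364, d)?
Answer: -1471835207/3969126 ≈ -370.82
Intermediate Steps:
d = 289 (d = 200 + 89 = 289)
-284969/(-233478) + k/D(-364, d) = -284969/(-233478) - 107520/289 = -284969*(-1/233478) - 107520*1/289 = 284969/233478 - 107520/289 = -1471835207/3969126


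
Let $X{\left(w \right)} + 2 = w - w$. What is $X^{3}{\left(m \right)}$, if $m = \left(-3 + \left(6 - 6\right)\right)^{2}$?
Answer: $-8$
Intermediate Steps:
$m = 9$ ($m = \left(-3 + \left(6 - 6\right)\right)^{2} = \left(-3 + 0\right)^{2} = \left(-3\right)^{2} = 9$)
$X{\left(w \right)} = -2$ ($X{\left(w \right)} = -2 + \left(w - w\right) = -2 + 0 = -2$)
$X^{3}{\left(m \right)} = \left(-2\right)^{3} = -8$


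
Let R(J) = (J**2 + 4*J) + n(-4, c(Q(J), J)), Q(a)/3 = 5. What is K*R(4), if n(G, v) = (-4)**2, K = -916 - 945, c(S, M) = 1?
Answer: -89328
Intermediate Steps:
Q(a) = 15 (Q(a) = 3*5 = 15)
K = -1861
n(G, v) = 16
R(J) = 16 + J**2 + 4*J (R(J) = (J**2 + 4*J) + 16 = 16 + J**2 + 4*J)
K*R(4) = -1861*(16 + 4**2 + 4*4) = -1861*(16 + 16 + 16) = -1861*48 = -89328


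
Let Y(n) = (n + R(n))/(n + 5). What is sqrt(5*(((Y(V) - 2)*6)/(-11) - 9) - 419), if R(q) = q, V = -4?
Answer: 2*I*sqrt(13211)/11 ≈ 20.898*I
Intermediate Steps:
Y(n) = 2*n/(5 + n) (Y(n) = (n + n)/(n + 5) = (2*n)/(5 + n) = 2*n/(5 + n))
sqrt(5*(((Y(V) - 2)*6)/(-11) - 9) - 419) = sqrt(5*(((2*(-4)/(5 - 4) - 2)*6)/(-11) - 9) - 419) = sqrt(5*(((2*(-4)/1 - 2)*6)*(-1/11) - 9) - 419) = sqrt(5*(((2*(-4)*1 - 2)*6)*(-1/11) - 9) - 419) = sqrt(5*(((-8 - 2)*6)*(-1/11) - 9) - 419) = sqrt(5*(-10*6*(-1/11) - 9) - 419) = sqrt(5*(-60*(-1/11) - 9) - 419) = sqrt(5*(60/11 - 9) - 419) = sqrt(5*(-39/11) - 419) = sqrt(-195/11 - 419) = sqrt(-4804/11) = 2*I*sqrt(13211)/11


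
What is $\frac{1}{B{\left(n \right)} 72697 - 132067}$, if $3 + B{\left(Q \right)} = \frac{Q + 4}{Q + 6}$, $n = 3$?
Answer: $- \frac{9}{2642543} \approx -3.4058 \cdot 10^{-6}$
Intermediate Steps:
$B{\left(Q \right)} = -3 + \frac{4 + Q}{6 + Q}$ ($B{\left(Q \right)} = -3 + \frac{Q + 4}{Q + 6} = -3 + \frac{4 + Q}{6 + Q}$)
$\frac{1}{B{\left(n \right)} 72697 - 132067} = \frac{1}{\frac{2 \left(-7 - 3\right)}{6 + 3} \cdot 72697 - 132067} = \frac{1}{\frac{2 \left(-7 - 3\right)}{9} \cdot 72697 - 132067} = \frac{1}{2 \cdot \frac{1}{9} \left(-10\right) 72697 - 132067} = \frac{1}{\left(- \frac{20}{9}\right) 72697 - 132067} = \frac{1}{- \frac{1453940}{9} - 132067} = \frac{1}{- \frac{2642543}{9}} = - \frac{9}{2642543}$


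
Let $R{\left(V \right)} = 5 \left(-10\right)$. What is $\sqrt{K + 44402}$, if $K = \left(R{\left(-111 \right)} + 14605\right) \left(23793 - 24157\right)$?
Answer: $i \sqrt{5253618} \approx 2292.1 i$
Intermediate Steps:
$R{\left(V \right)} = -50$
$K = -5298020$ ($K = \left(-50 + 14605\right) \left(23793 - 24157\right) = 14555 \left(-364\right) = -5298020$)
$\sqrt{K + 44402} = \sqrt{-5298020 + 44402} = \sqrt{-5253618} = i \sqrt{5253618}$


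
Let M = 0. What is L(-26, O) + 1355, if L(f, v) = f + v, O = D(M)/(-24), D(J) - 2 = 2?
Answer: 7973/6 ≈ 1328.8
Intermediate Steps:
D(J) = 4 (D(J) = 2 + 2 = 4)
O = -⅙ (O = 4/(-24) = 4*(-1/24) = -⅙ ≈ -0.16667)
L(-26, O) + 1355 = (-26 - ⅙) + 1355 = -157/6 + 1355 = 7973/6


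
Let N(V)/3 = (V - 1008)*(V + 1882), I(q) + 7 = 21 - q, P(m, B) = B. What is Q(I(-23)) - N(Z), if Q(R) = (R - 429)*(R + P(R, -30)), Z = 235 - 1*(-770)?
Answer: 23239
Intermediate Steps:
I(q) = 14 - q (I(q) = -7 + (21 - q) = 14 - q)
Z = 1005 (Z = 235 + 770 = 1005)
N(V) = 3*(-1008 + V)*(1882 + V) (N(V) = 3*((V - 1008)*(V + 1882)) = 3*((-1008 + V)*(1882 + V)) = 3*(-1008 + V)*(1882 + V))
Q(R) = (-429 + R)*(-30 + R) (Q(R) = (R - 429)*(R - 30) = (-429 + R)*(-30 + R))
Q(I(-23)) - N(Z) = (12870 + (14 - 1*(-23))² - 459*(14 - 1*(-23))) - (-5691168 + 3*1005² + 2622*1005) = (12870 + (14 + 23)² - 459*(14 + 23)) - (-5691168 + 3*1010025 + 2635110) = (12870 + 37² - 459*37) - (-5691168 + 3030075 + 2635110) = (12870 + 1369 - 16983) - 1*(-25983) = -2744 + 25983 = 23239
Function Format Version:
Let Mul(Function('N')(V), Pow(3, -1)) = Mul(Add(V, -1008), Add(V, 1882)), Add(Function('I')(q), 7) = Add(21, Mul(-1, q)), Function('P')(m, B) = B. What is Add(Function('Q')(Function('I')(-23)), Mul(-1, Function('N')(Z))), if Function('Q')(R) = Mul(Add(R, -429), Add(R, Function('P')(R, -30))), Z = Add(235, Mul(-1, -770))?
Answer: 23239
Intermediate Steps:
Function('I')(q) = Add(14, Mul(-1, q)) (Function('I')(q) = Add(-7, Add(21, Mul(-1, q))) = Add(14, Mul(-1, q)))
Z = 1005 (Z = Add(235, 770) = 1005)
Function('N')(V) = Mul(3, Add(-1008, V), Add(1882, V)) (Function('N')(V) = Mul(3, Mul(Add(V, -1008), Add(V, 1882))) = Mul(3, Mul(Add(-1008, V), Add(1882, V))) = Mul(3, Add(-1008, V), Add(1882, V)))
Function('Q')(R) = Mul(Add(-429, R), Add(-30, R)) (Function('Q')(R) = Mul(Add(R, -429), Add(R, -30)) = Mul(Add(-429, R), Add(-30, R)))
Add(Function('Q')(Function('I')(-23)), Mul(-1, Function('N')(Z))) = Add(Add(12870, Pow(Add(14, Mul(-1, -23)), 2), Mul(-459, Add(14, Mul(-1, -23)))), Mul(-1, Add(-5691168, Mul(3, Pow(1005, 2)), Mul(2622, 1005)))) = Add(Add(12870, Pow(Add(14, 23), 2), Mul(-459, Add(14, 23))), Mul(-1, Add(-5691168, Mul(3, 1010025), 2635110))) = Add(Add(12870, Pow(37, 2), Mul(-459, 37)), Mul(-1, Add(-5691168, 3030075, 2635110))) = Add(Add(12870, 1369, -16983), Mul(-1, -25983)) = Add(-2744, 25983) = 23239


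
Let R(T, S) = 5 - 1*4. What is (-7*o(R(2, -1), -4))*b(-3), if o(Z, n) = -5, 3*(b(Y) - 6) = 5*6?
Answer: 560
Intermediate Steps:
b(Y) = 16 (b(Y) = 6 + (5*6)/3 = 6 + (⅓)*30 = 6 + 10 = 16)
R(T, S) = 1 (R(T, S) = 5 - 4 = 1)
(-7*o(R(2, -1), -4))*b(-3) = -7*(-5)*16 = 35*16 = 560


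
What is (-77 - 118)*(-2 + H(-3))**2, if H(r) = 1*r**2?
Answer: -9555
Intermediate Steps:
H(r) = r**2
(-77 - 118)*(-2 + H(-3))**2 = (-77 - 118)*(-2 + (-3)**2)**2 = -195*(-2 + 9)**2 = -195*7**2 = -195*49 = -9555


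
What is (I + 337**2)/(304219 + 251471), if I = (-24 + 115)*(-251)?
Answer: 45364/277845 ≈ 0.16327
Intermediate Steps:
I = -22841 (I = 91*(-251) = -22841)
(I + 337**2)/(304219 + 251471) = (-22841 + 337**2)/(304219 + 251471) = (-22841 + 113569)/555690 = 90728*(1/555690) = 45364/277845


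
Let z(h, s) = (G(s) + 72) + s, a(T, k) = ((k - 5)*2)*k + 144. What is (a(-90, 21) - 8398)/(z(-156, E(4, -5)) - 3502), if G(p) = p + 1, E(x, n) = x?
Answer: 7582/3421 ≈ 2.2163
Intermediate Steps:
G(p) = 1 + p
a(T, k) = 144 + k*(-10 + 2*k) (a(T, k) = ((-5 + k)*2)*k + 144 = (-10 + 2*k)*k + 144 = k*(-10 + 2*k) + 144 = 144 + k*(-10 + 2*k))
z(h, s) = 73 + 2*s (z(h, s) = ((1 + s) + 72) + s = (73 + s) + s = 73 + 2*s)
(a(-90, 21) - 8398)/(z(-156, E(4, -5)) - 3502) = ((144 - 10*21 + 2*21²) - 8398)/((73 + 2*4) - 3502) = ((144 - 210 + 2*441) - 8398)/((73 + 8) - 3502) = ((144 - 210 + 882) - 8398)/(81 - 3502) = (816 - 8398)/(-3421) = -7582*(-1/3421) = 7582/3421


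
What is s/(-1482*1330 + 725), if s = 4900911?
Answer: -4900911/1970335 ≈ -2.4874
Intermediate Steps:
s/(-1482*1330 + 725) = 4900911/(-1482*1330 + 725) = 4900911/(-1971060 + 725) = 4900911/(-1970335) = 4900911*(-1/1970335) = -4900911/1970335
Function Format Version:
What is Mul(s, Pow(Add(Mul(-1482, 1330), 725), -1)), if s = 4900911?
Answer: Rational(-4900911, 1970335) ≈ -2.4874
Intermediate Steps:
Mul(s, Pow(Add(Mul(-1482, 1330), 725), -1)) = Mul(4900911, Pow(Add(Mul(-1482, 1330), 725), -1)) = Mul(4900911, Pow(Add(-1971060, 725), -1)) = Mul(4900911, Pow(-1970335, -1)) = Mul(4900911, Rational(-1, 1970335)) = Rational(-4900911, 1970335)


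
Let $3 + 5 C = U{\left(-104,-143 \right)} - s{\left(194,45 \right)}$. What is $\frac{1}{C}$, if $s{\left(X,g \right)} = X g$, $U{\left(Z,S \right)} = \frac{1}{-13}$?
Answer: $- \frac{13}{22706} \approx -0.00057254$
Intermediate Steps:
$U{\left(Z,S \right)} = - \frac{1}{13}$
$C = - \frac{22706}{13}$ ($C = - \frac{3}{5} + \frac{- \frac{1}{13} - 194 \cdot 45}{5} = - \frac{3}{5} + \frac{- \frac{1}{13} - 8730}{5} = - \frac{3}{5} + \frac{1}{5} \left(- \frac{113491}{13}\right) = - \frac{3}{5} - \frac{113491}{65} = - \frac{22706}{13} \approx -1746.6$)
$\frac{1}{C} = \frac{1}{- \frac{22706}{13}} = - \frac{13}{22706}$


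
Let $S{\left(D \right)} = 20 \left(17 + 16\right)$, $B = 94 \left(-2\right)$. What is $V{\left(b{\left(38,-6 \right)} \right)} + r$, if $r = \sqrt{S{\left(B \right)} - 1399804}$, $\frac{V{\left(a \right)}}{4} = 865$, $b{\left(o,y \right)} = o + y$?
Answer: $3460 + 2 i \sqrt{349786} \approx 3460.0 + 1182.9 i$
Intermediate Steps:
$V{\left(a \right)} = 3460$ ($V{\left(a \right)} = 4 \cdot 865 = 3460$)
$B = -188$
$S{\left(D \right)} = 660$ ($S{\left(D \right)} = 20 \cdot 33 = 660$)
$r = 2 i \sqrt{349786}$ ($r = \sqrt{660 - 1399804} = \sqrt{-1399144} = 2 i \sqrt{349786} \approx 1182.9 i$)
$V{\left(b{\left(38,-6 \right)} \right)} + r = 3460 + 2 i \sqrt{349786}$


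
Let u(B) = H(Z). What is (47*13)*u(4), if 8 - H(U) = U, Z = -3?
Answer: 6721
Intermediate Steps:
H(U) = 8 - U
u(B) = 11 (u(B) = 8 - 1*(-3) = 8 + 3 = 11)
(47*13)*u(4) = (47*13)*11 = 611*11 = 6721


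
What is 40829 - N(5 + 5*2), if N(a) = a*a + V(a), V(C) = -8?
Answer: 40612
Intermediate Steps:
N(a) = -8 + a² (N(a) = a*a - 8 = a² - 8 = -8 + a²)
40829 - N(5 + 5*2) = 40829 - (-8 + (5 + 5*2)²) = 40829 - (-8 + (5 + 10)²) = 40829 - (-8 + 15²) = 40829 - (-8 + 225) = 40829 - 1*217 = 40829 - 217 = 40612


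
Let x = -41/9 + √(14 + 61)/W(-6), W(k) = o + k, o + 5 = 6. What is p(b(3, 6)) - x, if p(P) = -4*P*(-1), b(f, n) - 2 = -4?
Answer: -31/9 + √3 ≈ -1.7124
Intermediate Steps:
o = 1 (o = -5 + 6 = 1)
b(f, n) = -2 (b(f, n) = 2 - 4 = -2)
p(P) = 4*P
W(k) = 1 + k
x = -41/9 - √3 (x = -41/9 + √(14 + 61)/(1 - 6) = -41*⅑ + √75/(-5) = -41/9 + (5*√3)*(-⅕) = -41/9 - √3 ≈ -6.2876)
p(b(3, 6)) - x = 4*(-2) - (-41/9 - √3) = -8 + (41/9 + √3) = -31/9 + √3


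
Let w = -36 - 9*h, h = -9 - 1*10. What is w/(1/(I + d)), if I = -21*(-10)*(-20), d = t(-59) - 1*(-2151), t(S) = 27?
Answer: -272970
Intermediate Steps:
h = -19 (h = -9 - 10 = -19)
d = 2178 (d = 27 - 1*(-2151) = 27 + 2151 = 2178)
I = -4200 (I = 210*(-20) = -4200)
w = 135 (w = -36 - 9*(-19) = -36 + 171 = 135)
w/(1/(I + d)) = 135/(1/(-4200 + 2178)) = 135/(1/(-2022)) = 135/(-1/2022) = 135*(-2022) = -272970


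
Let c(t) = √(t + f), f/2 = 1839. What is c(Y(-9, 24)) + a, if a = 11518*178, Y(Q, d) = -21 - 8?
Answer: 2050204 + √3649 ≈ 2.0503e+6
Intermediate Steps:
Y(Q, d) = -29
f = 3678 (f = 2*1839 = 3678)
a = 2050204
c(t) = √(3678 + t) (c(t) = √(t + 3678) = √(3678 + t))
c(Y(-9, 24)) + a = √(3678 - 29) + 2050204 = √3649 + 2050204 = 2050204 + √3649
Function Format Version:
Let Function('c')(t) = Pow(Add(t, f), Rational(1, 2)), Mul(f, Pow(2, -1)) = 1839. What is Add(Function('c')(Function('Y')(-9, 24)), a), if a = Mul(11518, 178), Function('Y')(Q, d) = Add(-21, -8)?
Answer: Add(2050204, Pow(3649, Rational(1, 2))) ≈ 2.0503e+6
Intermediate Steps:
Function('Y')(Q, d) = -29
f = 3678 (f = Mul(2, 1839) = 3678)
a = 2050204
Function('c')(t) = Pow(Add(3678, t), Rational(1, 2)) (Function('c')(t) = Pow(Add(t, 3678), Rational(1, 2)) = Pow(Add(3678, t), Rational(1, 2)))
Add(Function('c')(Function('Y')(-9, 24)), a) = Add(Pow(Add(3678, -29), Rational(1, 2)), 2050204) = Add(Pow(3649, Rational(1, 2)), 2050204) = Add(2050204, Pow(3649, Rational(1, 2)))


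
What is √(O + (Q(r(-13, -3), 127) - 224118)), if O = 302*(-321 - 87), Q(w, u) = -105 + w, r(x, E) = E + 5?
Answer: I*√347437 ≈ 589.44*I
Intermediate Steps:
r(x, E) = 5 + E
O = -123216 (O = 302*(-408) = -123216)
√(O + (Q(r(-13, -3), 127) - 224118)) = √(-123216 + ((-105 + (5 - 3)) - 224118)) = √(-123216 + ((-105 + 2) - 224118)) = √(-123216 + (-103 - 224118)) = √(-123216 - 224221) = √(-347437) = I*√347437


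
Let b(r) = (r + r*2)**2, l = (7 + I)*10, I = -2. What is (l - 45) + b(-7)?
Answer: 446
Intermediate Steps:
l = 50 (l = (7 - 2)*10 = 5*10 = 50)
b(r) = 9*r**2 (b(r) = (r + 2*r)**2 = (3*r)**2 = 9*r**2)
(l - 45) + b(-7) = (50 - 45) + 9*(-7)**2 = 5 + 9*49 = 5 + 441 = 446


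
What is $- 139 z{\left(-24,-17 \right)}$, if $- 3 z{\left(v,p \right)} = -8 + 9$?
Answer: $\frac{139}{3} \approx 46.333$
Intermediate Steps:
$z{\left(v,p \right)} = - \frac{1}{3}$ ($z{\left(v,p \right)} = - \frac{-8 + 9}{3} = \left(- \frac{1}{3}\right) 1 = - \frac{1}{3}$)
$- 139 z{\left(-24,-17 \right)} = \left(-139\right) \left(- \frac{1}{3}\right) = \frac{139}{3}$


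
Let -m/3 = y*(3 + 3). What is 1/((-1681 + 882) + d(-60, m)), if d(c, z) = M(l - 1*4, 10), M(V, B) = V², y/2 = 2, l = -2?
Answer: -1/763 ≈ -0.0013106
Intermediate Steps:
y = 4 (y = 2*2 = 4)
m = -72 (m = -12*(3 + 3) = -12*6 = -3*24 = -72)
d(c, z) = 36 (d(c, z) = (-2 - 1*4)² = (-2 - 4)² = (-6)² = 36)
1/((-1681 + 882) + d(-60, m)) = 1/((-1681 + 882) + 36) = 1/(-799 + 36) = 1/(-763) = -1/763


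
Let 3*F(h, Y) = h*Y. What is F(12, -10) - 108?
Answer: -148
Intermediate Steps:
F(h, Y) = Y*h/3 (F(h, Y) = (h*Y)/3 = (Y*h)/3 = Y*h/3)
F(12, -10) - 108 = (1/3)*(-10)*12 - 108 = -40 - 108 = -148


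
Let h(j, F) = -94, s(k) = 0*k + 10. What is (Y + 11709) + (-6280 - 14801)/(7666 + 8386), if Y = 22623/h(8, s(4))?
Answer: 8651221791/754444 ≈ 11467.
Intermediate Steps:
s(k) = 10 (s(k) = 0 + 10 = 10)
Y = -22623/94 (Y = 22623/(-94) = 22623*(-1/94) = -22623/94 ≈ -240.67)
(Y + 11709) + (-6280 - 14801)/(7666 + 8386) = (-22623/94 + 11709) + (-6280 - 14801)/(7666 + 8386) = 1078023/94 - 21081/16052 = 8651221791/754444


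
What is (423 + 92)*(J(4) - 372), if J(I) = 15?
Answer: -183855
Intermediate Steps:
(423 + 92)*(J(4) - 372) = (423 + 92)*(15 - 372) = 515*(-357) = -183855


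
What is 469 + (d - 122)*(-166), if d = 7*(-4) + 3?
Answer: 24871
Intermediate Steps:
d = -25 (d = -28 + 3 = -25)
469 + (d - 122)*(-166) = 469 + (-25 - 122)*(-166) = 469 - 147*(-166) = 469 + 24402 = 24871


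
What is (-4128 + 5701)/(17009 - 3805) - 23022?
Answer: -303980915/13204 ≈ -23022.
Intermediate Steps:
(-4128 + 5701)/(17009 - 3805) - 23022 = 1573/13204 - 23022 = -303980915/13204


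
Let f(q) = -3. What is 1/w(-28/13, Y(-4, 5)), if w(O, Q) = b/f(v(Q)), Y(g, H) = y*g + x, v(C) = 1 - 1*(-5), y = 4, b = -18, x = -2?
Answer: 1/6 ≈ 0.16667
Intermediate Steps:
v(C) = 6 (v(C) = 1 + 5 = 6)
Y(g, H) = -2 + 4*g (Y(g, H) = 4*g - 2 = -2 + 4*g)
w(O, Q) = 6 (w(O, Q) = -18/(-3) = -18*(-1/3) = 6)
1/w(-28/13, Y(-4, 5)) = 1/6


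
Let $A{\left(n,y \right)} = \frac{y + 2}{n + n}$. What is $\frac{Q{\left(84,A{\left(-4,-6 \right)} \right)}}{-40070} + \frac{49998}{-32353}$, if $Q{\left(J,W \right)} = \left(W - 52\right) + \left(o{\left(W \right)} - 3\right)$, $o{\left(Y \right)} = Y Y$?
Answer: $- \frac{8006658839}{5185538840} \approx -1.544$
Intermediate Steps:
$o{\left(Y \right)} = Y^{2}$
$A{\left(n,y \right)} = \frac{2 + y}{2 n}$
$Q{\left(J,W \right)} = -55 + W + W^{2}$ ($Q{\left(J,W \right)} = \left(W - 52\right) + \left(W^{2} - 3\right) = \left(-52 + W\right) + \left(-3 + W^{2}\right) = -55 + W + W^{2}$)
$\frac{Q{\left(84,A{\left(-4,-6 \right)} \right)}}{-40070} + \frac{49998}{-32353} = \frac{-55 + \frac{2 - 6}{2 \left(-4\right)} + \left(\frac{2 - 6}{2 \left(-4\right)}\right)^{2}}{-40070} + \frac{49998}{-32353} = \left(-55 + \frac{1}{2} \left(- \frac{1}{4}\right) \left(-4\right) + \left(\frac{1}{2} \left(- \frac{1}{4}\right) \left(-4\right)\right)^{2}\right) \left(- \frac{1}{40070}\right) + 49998 \left(- \frac{1}{32353}\right) = \left(-55 + \frac{1}{2} + \left(\frac{1}{2}\right)^{2}\right) \left(- \frac{1}{40070}\right) - \frac{49998}{32353} = \left(-55 + \frac{1}{2} + \frac{1}{4}\right) \left(- \frac{1}{40070}\right) - \frac{49998}{32353} = \left(- \frac{217}{4}\right) \left(- \frac{1}{40070}\right) - \frac{49998}{32353} = \frac{217}{160280} - \frac{49998}{32353} = - \frac{8006658839}{5185538840}$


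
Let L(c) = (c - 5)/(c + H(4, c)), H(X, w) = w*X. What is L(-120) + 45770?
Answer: 1098485/24 ≈ 45770.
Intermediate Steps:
H(X, w) = X*w
L(c) = (-5 + c)/(5*c) (L(c) = (c - 5)/(c + 4*c) = (-5 + c)/((5*c)) = (-5 + c)*(1/(5*c)) = (-5 + c)/(5*c))
L(-120) + 45770 = (⅕)*(-5 - 120)/(-120) + 45770 = (⅕)*(-1/120)*(-125) + 45770 = 5/24 + 45770 = 1098485/24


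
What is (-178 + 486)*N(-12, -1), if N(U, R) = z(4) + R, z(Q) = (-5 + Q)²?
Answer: 0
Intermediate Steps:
N(U, R) = 1 + R (N(U, R) = (-5 + 4)² + R = (-1)² + R = 1 + R)
(-178 + 486)*N(-12, -1) = (-178 + 486)*(1 - 1) = 308*0 = 0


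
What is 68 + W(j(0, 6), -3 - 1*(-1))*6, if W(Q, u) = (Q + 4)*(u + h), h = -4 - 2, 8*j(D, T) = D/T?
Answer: -124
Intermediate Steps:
j(D, T) = D/(8*T) (j(D, T) = (D/T)/8 = D/(8*T))
h = -6
W(Q, u) = (-6 + u)*(4 + Q) (W(Q, u) = (Q + 4)*(u - 6) = (4 + Q)*(-6 + u) = (-6 + u)*(4 + Q))
68 + W(j(0, 6), -3 - 1*(-1))*6 = 68 + (-24 - 3*0/(4*6) + 4*(-3 - 1*(-1)) + ((⅛)*0/6)*(-3 - 1*(-1)))*6 = 68 + (-24 - 3*0/(4*6) + 4*(-3 + 1) + ((⅛)*0*(⅙))*(-3 + 1))*6 = 68 + (-24 - 6*0 + 4*(-2) + 0*(-2))*6 = 68 + (-24 + 0 - 8 + 0)*6 = 68 - 32*6 = 68 - 192 = -124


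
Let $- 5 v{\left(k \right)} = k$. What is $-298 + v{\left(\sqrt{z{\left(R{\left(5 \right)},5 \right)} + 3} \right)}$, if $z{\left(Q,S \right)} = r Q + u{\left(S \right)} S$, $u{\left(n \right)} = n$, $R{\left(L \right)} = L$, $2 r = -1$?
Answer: $-298 - \frac{\sqrt{102}}{10} \approx -299.01$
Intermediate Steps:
$r = - \frac{1}{2}$ ($r = \frac{1}{2} \left(-1\right) = - \frac{1}{2} \approx -0.5$)
$z{\left(Q,S \right)} = S^{2} - \frac{Q}{2}$ ($z{\left(Q,S \right)} = - \frac{Q}{2} + S S = - \frac{Q}{2} + S^{2} = S^{2} - \frac{Q}{2}$)
$v{\left(k \right)} = - \frac{k}{5}$
$-298 + v{\left(\sqrt{z{\left(R{\left(5 \right)},5 \right)} + 3} \right)} = -298 - \frac{\sqrt{\left(5^{2} - \frac{5}{2}\right) + 3}}{5} = -298 - \frac{\sqrt{\left(25 - \frac{5}{2}\right) + 3}}{5} = -298 - \frac{\sqrt{\frac{45}{2} + 3}}{5} = -298 - \frac{\sqrt{\frac{51}{2}}}{5} = -298 - \frac{\frac{1}{2} \sqrt{102}}{5} = -298 - \frac{\sqrt{102}}{10}$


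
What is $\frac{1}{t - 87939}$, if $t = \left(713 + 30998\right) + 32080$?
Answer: $- \frac{1}{24148} \approx -4.1411 \cdot 10^{-5}$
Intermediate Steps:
$t = 63791$ ($t = 31711 + 32080 = 63791$)
$\frac{1}{t - 87939} = \frac{1}{63791 - 87939} = \frac{1}{-24148} = - \frac{1}{24148}$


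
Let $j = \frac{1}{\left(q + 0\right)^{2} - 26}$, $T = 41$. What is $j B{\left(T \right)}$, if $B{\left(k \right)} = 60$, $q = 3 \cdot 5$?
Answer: $\frac{60}{199} \approx 0.30151$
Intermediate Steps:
$q = 15$
$j = \frac{1}{199}$ ($j = \frac{1}{\left(15 + 0\right)^{2} - 26} = \frac{1}{15^{2} - 26} = \frac{1}{225 - 26} = \frac{1}{199} \approx 0.0050251$)
$j B{\left(T \right)} = \frac{1}{199} \cdot 60 = \frac{60}{199}$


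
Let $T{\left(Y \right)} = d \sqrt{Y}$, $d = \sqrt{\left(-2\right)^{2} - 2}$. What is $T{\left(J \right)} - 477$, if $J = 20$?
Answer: $-477 + 2 \sqrt{10} \approx -470.68$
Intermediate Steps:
$d = \sqrt{2}$ ($d = \sqrt{4 - 2} = \sqrt{2} \approx 1.4142$)
$T{\left(Y \right)} = \sqrt{2} \sqrt{Y}$
$T{\left(J \right)} - 477 = \sqrt{2} \sqrt{20} - 477 = \sqrt{2} \cdot 2 \sqrt{5} - 477 = 2 \sqrt{10} - 477 = -477 + 2 \sqrt{10}$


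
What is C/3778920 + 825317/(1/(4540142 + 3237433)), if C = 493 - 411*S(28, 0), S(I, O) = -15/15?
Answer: 3032094339057990488/472365 ≈ 6.4190e+12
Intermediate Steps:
S(I, O) = -1 (S(I, O) = -15*1/15 = -1)
C = 904 (C = 493 - 411*(-1) = 493 + 411 = 904)
C/3778920 + 825317/(1/(4540142 + 3237433)) = 904/3778920 + 825317/(1/(4540142 + 3237433)) = 904*(1/3778920) + 825317/(1/7777575) = 113/472365 + 825317/(1/7777575) = 113/472365 + 825317*7777575 = 113/472365 + 6418964866275 = 3032094339057990488/472365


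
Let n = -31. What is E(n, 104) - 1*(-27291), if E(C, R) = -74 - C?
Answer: 27248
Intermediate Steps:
E(n, 104) - 1*(-27291) = (-74 - 1*(-31)) - 1*(-27291) = (-74 + 31) + 27291 = -43 + 27291 = 27248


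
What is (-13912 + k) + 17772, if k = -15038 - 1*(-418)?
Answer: -10760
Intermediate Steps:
k = -14620 (k = -15038 + 418 = -14620)
(-13912 + k) + 17772 = (-13912 - 14620) + 17772 = -28532 + 17772 = -10760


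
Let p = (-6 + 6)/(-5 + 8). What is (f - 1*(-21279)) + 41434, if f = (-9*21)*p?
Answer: 62713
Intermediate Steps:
p = 0 (p = 0/3 = 0*(⅓) = 0)
f = 0 (f = -9*21*0 = -189*0 = 0)
(f - 1*(-21279)) + 41434 = (0 - 1*(-21279)) + 41434 = (0 + 21279) + 41434 = 21279 + 41434 = 62713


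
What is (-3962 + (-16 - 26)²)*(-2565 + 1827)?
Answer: 1622124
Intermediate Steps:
(-3962 + (-16 - 26)²)*(-2565 + 1827) = (-3962 + (-42)²)*(-738) = (-3962 + 1764)*(-738) = -2198*(-738) = 1622124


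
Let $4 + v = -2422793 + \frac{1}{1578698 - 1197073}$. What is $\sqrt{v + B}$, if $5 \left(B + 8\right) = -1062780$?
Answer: $\frac{2 i \sqrt{3838077582347590}}{76325} \approx 1623.4 i$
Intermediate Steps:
$B = -212564$ ($B = -8 + \frac{1}{5} \left(-1062780\right) = -8 - 212556 = -212564$)
$v = - \frac{924599905124}{381625}$ ($v = -4 - \left(2422793 - \frac{1}{1578698 - 1197073}\right) = -4 - \left(2422793 - \frac{1}{381625}\right) = -4 + \left(-2422793 + \frac{1}{381625}\right) = -4 - \frac{924598378624}{381625} = - \frac{924599905124}{381625} \approx -2.4228 \cdot 10^{6}$)
$\sqrt{v + B} = \sqrt{- \frac{924599905124}{381625} - 212564} = \sqrt{- \frac{1005719641624}{381625}} = \frac{2 i \sqrt{3838077582347590}}{76325}$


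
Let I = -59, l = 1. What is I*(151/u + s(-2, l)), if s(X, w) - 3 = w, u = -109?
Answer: -16815/109 ≈ -154.27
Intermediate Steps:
s(X, w) = 3 + w
I*(151/u + s(-2, l)) = -59*(151/(-109) + (3 + 1)) = -59*(151*(-1/109) + 4) = -59*(-151/109 + 4) = -59*285/109 = -16815/109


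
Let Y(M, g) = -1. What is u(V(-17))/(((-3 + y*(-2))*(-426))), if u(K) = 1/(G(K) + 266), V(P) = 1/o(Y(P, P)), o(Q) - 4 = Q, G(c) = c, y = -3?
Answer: -1/340374 ≈ -2.9379e-6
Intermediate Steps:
o(Q) = 4 + Q
V(P) = ⅓ (V(P) = 1/(4 - 1) = 1/3 = ⅓)
u(K) = 1/(266 + K) (u(K) = 1/(K + 266) = 1/(266 + K))
u(V(-17))/(((-3 + y*(-2))*(-426))) = 1/((266 + ⅓)*(((-3 - 3*(-2))*(-426)))) = 1/((799/3)*(((-3 + 6)*(-426)))) = 3/(799*((3*(-426)))) = (3/799)/(-1278) = (3/799)*(-1/1278) = -1/340374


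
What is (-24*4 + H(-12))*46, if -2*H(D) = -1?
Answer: -4393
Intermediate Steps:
H(D) = 1/2 (H(D) = -1/2*(-1) = 1/2)
(-24*4 + H(-12))*46 = (-24*4 + 1/2)*46 = (-96 + 1/2)*46 = -191/2*46 = -4393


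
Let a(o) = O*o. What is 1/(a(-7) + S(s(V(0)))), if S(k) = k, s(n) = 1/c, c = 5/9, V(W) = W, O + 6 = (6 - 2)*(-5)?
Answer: 5/919 ≈ 0.0054407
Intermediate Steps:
O = -26 (O = -6 + (6 - 2)*(-5) = -6 + 4*(-5) = -6 - 20 = -26)
a(o) = -26*o
c = 5/9 (c = 5*(1/9) = 5/9 ≈ 0.55556)
s(n) = 9/5 (s(n) = 1/(5/9) = 9/5)
1/(a(-7) + S(s(V(0)))) = 1/(-26*(-7) + 9/5) = 1/(182 + 9/5) = 1/(919/5) = 5/919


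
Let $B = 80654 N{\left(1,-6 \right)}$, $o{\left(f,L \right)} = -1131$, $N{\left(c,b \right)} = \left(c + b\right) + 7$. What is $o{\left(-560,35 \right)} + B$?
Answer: $160177$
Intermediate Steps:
$N{\left(c,b \right)} = 7 + b + c$ ($N{\left(c,b \right)} = \left(b + c\right) + 7 = 7 + b + c$)
$B = 161308$ ($B = 80654 \left(7 - 6 + 1\right) = 80654 \cdot 2 = 161308$)
$o{\left(-560,35 \right)} + B = -1131 + 161308 = 160177$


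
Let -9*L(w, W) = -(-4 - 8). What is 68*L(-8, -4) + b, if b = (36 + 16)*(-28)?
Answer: -4640/3 ≈ -1546.7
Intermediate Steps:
L(w, W) = -4/3 (L(w, W) = -(-1)*(-4 - 8)/9 = -(-1)*(-12)/9 = -⅑*12 = -4/3)
b = -1456 (b = 52*(-28) = -1456)
68*L(-8, -4) + b = 68*(-4/3) - 1456 = -272/3 - 1456 = -4640/3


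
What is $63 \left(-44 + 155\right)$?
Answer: $6993$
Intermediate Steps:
$63 \left(-44 + 155\right) = 63 \cdot 111 = 6993$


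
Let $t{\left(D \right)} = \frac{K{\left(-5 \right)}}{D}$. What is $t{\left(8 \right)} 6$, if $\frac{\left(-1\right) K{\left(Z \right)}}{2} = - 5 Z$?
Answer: $- \frac{75}{2} \approx -37.5$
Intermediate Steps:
$K{\left(Z \right)} = 10 Z$ ($K{\left(Z \right)} = - 2 \left(- 5 Z\right) = 10 Z$)
$t{\left(D \right)} = - \frac{50}{D}$ ($t{\left(D \right)} = \frac{10 \left(-5\right)}{D} = - \frac{50}{D}$)
$t{\left(8 \right)} 6 = - \frac{50}{8} \cdot 6 = \left(-50\right) \frac{1}{8} \cdot 6 = \left(- \frac{25}{4}\right) 6 = - \frac{75}{2}$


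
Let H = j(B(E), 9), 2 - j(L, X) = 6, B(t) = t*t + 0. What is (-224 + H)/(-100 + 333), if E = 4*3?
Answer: -228/233 ≈ -0.97854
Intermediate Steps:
E = 12
B(t) = t² (B(t) = t² + 0 = t²)
j(L, X) = -4 (j(L, X) = 2 - 1*6 = 2 - 6 = -4)
H = -4
(-224 + H)/(-100 + 333) = (-224 - 4)/(-100 + 333) = -228/233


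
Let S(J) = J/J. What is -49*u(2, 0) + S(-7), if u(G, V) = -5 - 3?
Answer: 393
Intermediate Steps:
S(J) = 1
u(G, V) = -8
-49*u(2, 0) + S(-7) = -49*(-8) + 1 = 392 + 1 = 393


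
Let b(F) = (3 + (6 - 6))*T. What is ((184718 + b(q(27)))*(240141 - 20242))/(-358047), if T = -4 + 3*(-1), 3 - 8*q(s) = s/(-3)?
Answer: -40614685603/358047 ≈ -1.1343e+5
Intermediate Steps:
q(s) = 3/8 + s/24 (q(s) = 3/8 - s/(8*(-3)) = 3/8 - s*(-1)/(8*3) = 3/8 - (-1)*s/24 = 3/8 + s/24)
T = -7 (T = -4 - 3 = -7)
b(F) = -21 (b(F) = (3 + (6 - 6))*(-7) = (3 + 0)*(-7) = 3*(-7) = -21)
((184718 + b(q(27)))*(240141 - 20242))/(-358047) = ((184718 - 21)*(240141 - 20242))/(-358047) = (184697*219899)*(-1/358047) = 40614685603*(-1/358047) = -40614685603/358047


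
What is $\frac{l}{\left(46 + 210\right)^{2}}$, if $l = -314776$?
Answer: $- \frac{39347}{8192} \approx -4.8031$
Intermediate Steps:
$\frac{l}{\left(46 + 210\right)^{2}} = - \frac{314776}{\left(46 + 210\right)^{2}} = - \frac{314776}{256^{2}} = - \frac{314776}{65536} = \left(-314776\right) \frac{1}{65536} = - \frac{39347}{8192}$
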